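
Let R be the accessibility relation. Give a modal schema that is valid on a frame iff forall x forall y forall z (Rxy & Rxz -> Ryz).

This is the Euclidean property; the standard corresponding axiom is 5: ◇q → □◇q.

◇q → □◇q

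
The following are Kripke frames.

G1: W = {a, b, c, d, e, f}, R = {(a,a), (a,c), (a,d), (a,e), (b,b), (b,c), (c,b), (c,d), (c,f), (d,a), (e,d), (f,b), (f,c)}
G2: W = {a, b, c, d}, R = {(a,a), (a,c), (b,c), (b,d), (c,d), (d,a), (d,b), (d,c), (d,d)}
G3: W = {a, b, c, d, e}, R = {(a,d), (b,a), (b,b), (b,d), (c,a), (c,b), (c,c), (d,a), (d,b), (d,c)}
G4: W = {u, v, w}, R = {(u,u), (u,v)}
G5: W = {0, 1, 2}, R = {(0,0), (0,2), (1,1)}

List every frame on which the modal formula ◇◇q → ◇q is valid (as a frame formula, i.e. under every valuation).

G4, G5

This is the axiom for transitivity; its first-order frame correspondent is ∀x ∀y ∀z (Rxy ∧ Ryz → Rxz).
G1: fails — Rbc and Rcd but not Rbd.
G2: fails — Rcd and Rdc but not Rcc.
G3: fails — Rcb and Rbd but not Rcd.
G4: condition met.
G5: condition met.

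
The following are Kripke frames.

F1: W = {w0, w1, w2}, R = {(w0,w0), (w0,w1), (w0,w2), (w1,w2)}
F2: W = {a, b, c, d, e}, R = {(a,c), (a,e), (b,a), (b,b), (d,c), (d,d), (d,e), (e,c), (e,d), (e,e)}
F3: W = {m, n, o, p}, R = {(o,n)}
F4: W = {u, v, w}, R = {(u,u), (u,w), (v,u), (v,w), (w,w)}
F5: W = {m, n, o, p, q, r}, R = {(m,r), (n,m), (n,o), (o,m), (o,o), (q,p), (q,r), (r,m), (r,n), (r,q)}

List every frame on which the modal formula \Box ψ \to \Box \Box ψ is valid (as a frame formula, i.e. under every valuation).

F1, F3, F4

Frame correspondent (Sahlqvist): \forall x \forall y \forall z (Rxy \wedge Ryz \to Rxz) — i.e. transitivity.
F1: holds.
F2: fails — Rae and Red but not Rad.
F3: holds.
F4: holds.
F5: fails — Rom and Rmr but not Ror.
Valid on: F1, F3, F4.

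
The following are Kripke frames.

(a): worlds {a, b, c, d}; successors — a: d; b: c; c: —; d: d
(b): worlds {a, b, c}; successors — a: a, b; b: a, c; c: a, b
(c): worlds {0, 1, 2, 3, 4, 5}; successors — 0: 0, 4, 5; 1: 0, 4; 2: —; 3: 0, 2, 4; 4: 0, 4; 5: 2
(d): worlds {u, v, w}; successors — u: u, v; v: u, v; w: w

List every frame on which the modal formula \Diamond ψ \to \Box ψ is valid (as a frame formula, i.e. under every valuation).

(a)

Frame correspondent (Sahlqvist): \forall x \forall y \forall z (Rxy \wedge Rxz \to y = z) — i.e. partial functionality.
(a): condition met.
(b): fails — a sees both a and b.
(c): fails — 0 sees both 0 and 4.
(d): fails — u sees both u and v.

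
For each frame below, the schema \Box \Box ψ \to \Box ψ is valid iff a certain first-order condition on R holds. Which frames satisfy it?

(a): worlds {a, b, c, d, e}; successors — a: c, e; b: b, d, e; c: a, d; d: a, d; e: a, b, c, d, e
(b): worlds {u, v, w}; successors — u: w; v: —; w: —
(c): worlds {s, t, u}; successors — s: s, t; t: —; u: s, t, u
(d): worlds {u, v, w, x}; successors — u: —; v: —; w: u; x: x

The schema corresponds to density: \forall x \forall y (Rxy \to \exists z (Rxz \wedge Rzy)).
(a): holds.
(b): fails — Ruw but no z with Ruz and Rzw.
(c): holds.
(d): fails — Rwu but no z with Rwz and Rzu.
Valid on: (a), (c).

(a), (c)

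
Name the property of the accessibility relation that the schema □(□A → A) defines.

Suppose □(□A→A) is valid. Take Rxy and set V(A)={w : Ryw}. Then at y, □A holds; since □(□A→A) at x, □A→A at y, so A at y, i.e. Ryy.

shift-reflexivity: ∀x ∀y (Rxy → Ryy)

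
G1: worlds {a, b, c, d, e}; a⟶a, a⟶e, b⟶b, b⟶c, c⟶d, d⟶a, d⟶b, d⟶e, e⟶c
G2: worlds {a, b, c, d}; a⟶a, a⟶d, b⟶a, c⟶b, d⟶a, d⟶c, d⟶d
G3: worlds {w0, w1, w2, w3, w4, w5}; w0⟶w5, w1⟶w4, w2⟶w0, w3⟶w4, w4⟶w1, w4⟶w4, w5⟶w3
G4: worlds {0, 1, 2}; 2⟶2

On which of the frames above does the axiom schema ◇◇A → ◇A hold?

This is the axiom for transitivity; its first-order frame correspondent is ∀x ∀y ∀z (Rxy ∧ Ryz → Rxz).
G1: fails — Rbc and Rcd but not Rbd.
G2: fails — Rdc and Rcb but not Rdb.
G3: fails — Rw0w5 and Rw5w3 but not Rw0w3.
G4: condition met.
Valid on: G4.

G4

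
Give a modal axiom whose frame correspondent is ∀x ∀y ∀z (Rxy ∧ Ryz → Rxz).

□ψ → □□ψ

The condition is transitivity. The 4 schema □ψ → □□ψ defines it.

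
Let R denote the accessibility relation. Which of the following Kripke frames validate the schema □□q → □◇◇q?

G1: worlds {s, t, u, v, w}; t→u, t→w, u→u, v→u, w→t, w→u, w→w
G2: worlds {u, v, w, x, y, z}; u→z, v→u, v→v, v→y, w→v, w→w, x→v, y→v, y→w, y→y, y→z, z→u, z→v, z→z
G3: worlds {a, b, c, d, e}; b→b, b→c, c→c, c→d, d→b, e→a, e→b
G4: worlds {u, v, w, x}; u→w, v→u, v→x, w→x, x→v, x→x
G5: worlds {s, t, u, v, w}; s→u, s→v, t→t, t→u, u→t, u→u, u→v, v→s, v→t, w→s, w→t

This is the axiom for a generalized confluence (Geach) condition; its first-order frame correspondent is ∀x ∀z (xRz → ∃w (xR²w ∧ zR²w)).
G1: holds.
G2: holds.
G3: fails — eRa but no w with eR²w and aR²w.
G4: holds.
G5: holds.
Valid on: G1, G2, G4, G5.

G1, G2, G4, G5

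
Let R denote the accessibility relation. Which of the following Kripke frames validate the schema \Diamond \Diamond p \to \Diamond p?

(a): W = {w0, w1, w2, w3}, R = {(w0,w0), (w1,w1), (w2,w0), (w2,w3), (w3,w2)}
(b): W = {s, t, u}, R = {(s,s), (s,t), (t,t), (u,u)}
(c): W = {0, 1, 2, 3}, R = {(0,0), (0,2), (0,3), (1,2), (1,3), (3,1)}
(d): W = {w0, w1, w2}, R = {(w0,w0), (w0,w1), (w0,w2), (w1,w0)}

The schema corresponds to transitivity: \forall x \forall y \forall z (Rxy \wedge Ryz \to Rxz).
(a): fails — Rw3w2 and Rw2w0 but not Rw3w0.
(b): condition met.
(c): fails — R31 and R12 but not R32.
(d): fails — Rw1w0 and Rw0w1 but not Rw1w1.
Valid on: (b).

(b)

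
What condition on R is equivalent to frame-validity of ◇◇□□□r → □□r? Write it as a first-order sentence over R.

∀x ∀y ∀z ((xR²y ∧ xR²z) → ∃w (yR³w ∧ z = w))

This is a Sahlqvist (Geach-type) schema ◇^2□^3r → □^2◇^0r.
Minimal-valuation argument: fix x; take any y with xR^2y and any z with xR^2z. Set V(r) to the set of worlds R-reachable from y in exactly 3 steps. Then □^3r holds at y, so the antecedent holds at x; validity forces ◇^0r at z, giving a w with zR^0w and yR^3w.
First-order correspondent: ∀x ∀y ∀z ((xR²y ∧ xR²z) → ∃w (yR³w ∧ z = w)).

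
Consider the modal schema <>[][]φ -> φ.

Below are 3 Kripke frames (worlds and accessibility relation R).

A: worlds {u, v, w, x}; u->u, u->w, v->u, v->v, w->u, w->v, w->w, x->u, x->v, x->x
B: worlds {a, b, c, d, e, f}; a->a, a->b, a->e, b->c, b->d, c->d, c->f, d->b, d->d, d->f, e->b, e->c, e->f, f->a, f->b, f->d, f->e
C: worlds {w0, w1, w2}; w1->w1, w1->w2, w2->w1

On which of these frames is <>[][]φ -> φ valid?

C

Frame correspondent (Sahlqvist): forall x forall y (xRy -> exists w (y R^2 w & x = w)) — i.e. a generalized confluence (Geach) condition.
A: fails — xRu but no t with uR²t and x=t.
B: fails — aRb but no w with bR²w and a=w.
C: holds.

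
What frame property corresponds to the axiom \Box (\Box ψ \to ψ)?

shift-reflexivity

This is the T□ axiom.
It corresponds to shift-reflexivity: \forall x \forall y (Rxy \to Ryy).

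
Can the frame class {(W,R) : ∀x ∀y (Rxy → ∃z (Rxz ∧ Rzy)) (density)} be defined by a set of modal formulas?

Yes — defined by □□p → □p

This is a Sahlqvist condition; the C4 axiom □□p → □p defines it.
Suppose □□p→□p is valid. Take Rxy and set V(p)={w : xR²w}. Then □□p at x, so □p at x, so p at y, i.e. ∃z(Rxz∧Rzy).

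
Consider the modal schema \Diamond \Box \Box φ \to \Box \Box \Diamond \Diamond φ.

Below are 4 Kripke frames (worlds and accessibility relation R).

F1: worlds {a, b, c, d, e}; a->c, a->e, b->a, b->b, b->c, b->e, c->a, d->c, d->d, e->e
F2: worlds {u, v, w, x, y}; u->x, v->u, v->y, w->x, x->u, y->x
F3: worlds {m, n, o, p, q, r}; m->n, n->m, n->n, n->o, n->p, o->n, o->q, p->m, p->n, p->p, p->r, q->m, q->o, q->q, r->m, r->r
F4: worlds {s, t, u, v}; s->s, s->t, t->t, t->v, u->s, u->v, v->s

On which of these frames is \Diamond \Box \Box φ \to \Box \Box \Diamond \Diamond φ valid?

Frame correspondent (Sahlqvist): \forall x \forall y \forall z ((xRy \wedge x R^2 z) \to \exists w (y R^2 w \wedge z R^2 w)) — i.e. a generalized confluence (Geach) condition.
F1: ✓.
F2: fails — uRx, uR²u but no t with xR²t and uR²t.
F3: ✓.
F4: ✓.
Valid on: F1, F3, F4.

F1, F3, F4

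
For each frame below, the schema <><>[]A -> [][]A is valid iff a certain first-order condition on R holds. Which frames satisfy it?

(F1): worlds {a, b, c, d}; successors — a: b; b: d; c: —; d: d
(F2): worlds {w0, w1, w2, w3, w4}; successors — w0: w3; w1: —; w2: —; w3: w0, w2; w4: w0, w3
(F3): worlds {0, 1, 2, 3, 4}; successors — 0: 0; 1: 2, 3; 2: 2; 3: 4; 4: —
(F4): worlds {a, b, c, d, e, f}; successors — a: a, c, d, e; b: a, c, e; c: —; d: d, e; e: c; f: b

(F1)

Frame correspondent (Sahlqvist): forall x forall y forall z ((x R^2 y & x R^2 z) -> exists w (yRw & z = w)) — i.e. a generalized confluence (Geach) condition.
(F1): condition met.
(F2): fails — w0R²w0, w0R²w0 but no w with w0Rw and w0=w.
(F3): fails — 1R²2, 1R²4 but no w with 2Rw and 4=w.
(F4): fails — aR²c, aR²a but no w with cRw and a=w.
Valid on: (F1).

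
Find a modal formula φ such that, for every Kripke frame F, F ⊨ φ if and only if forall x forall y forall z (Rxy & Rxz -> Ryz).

◇p → □◇p

The condition is the Euclidean property. The 5 schema ◇p → □◇p defines it.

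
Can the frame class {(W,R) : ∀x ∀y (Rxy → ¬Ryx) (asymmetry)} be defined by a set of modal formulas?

Not definable by any modal formula

Any modally definable frame class is closed under surjective bounded morphisms.
The 4-cycle (worlds s,t,u,v with s→t→u→v→s) is asymmetric. Mapping every world to a single reflexive point • is a surjective bounded morphism, and the reflexive point is not asymmetric (R•• but asymmetry requires ¬R••).
So the class is not modally definable.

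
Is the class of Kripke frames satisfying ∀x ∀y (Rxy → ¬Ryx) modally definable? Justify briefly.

Modal frame validity is preserved under surjective bounded morphisms.
The 5-cycle (worlds 0,1,2,3,4 with 0→1→2→3→4→0) is asymmetric. Mapping every world to a single reflexive point • is a surjective bounded morphism, and the reflexive point is not asymmetric (R•• but asymmetry requires ¬R••).
Hence asymmetry is not modally definable.

Not definable by any modal formula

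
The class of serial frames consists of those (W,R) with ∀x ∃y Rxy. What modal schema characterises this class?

□s → ◇s

The condition is seriality. The D schema □s → ◇s defines it.
Suppose □s→◇s is valid. At any x set V(s)=W. Then □s at x, so ◇s at x, so x has a successor.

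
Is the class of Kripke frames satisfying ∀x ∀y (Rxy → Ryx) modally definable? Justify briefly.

This is a Sahlqvist condition; the B axiom r → □◇r defines it.
Suppose r→□◇r is valid. Take Rxy and set V(r)={x}. Then r at x, so □◇r at x, so ◇r at y, so some z with Ryz has r; z=x, i.e. Ryx.

Yes, by r → □◇r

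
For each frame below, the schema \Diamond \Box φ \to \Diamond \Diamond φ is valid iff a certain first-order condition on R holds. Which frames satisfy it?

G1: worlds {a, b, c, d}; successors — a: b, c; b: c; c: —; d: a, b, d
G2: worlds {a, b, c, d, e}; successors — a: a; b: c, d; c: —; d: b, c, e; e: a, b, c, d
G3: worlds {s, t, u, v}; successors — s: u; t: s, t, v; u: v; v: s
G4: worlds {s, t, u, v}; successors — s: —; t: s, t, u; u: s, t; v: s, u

G3

This is the axiom for a generalized confluence (Geach) condition; its first-order frame correspondent is \forall x \forall y (xRy \to \exists w (yRw \wedge x R^2 w)).
G1: fails — aRc but no w with cRw and aR²w.
G2: fails — bRc but no w with cRw and bR²w.
G3: holds.
G4: fails — tRs but no w with sRw and tR²w.
Valid on: G3.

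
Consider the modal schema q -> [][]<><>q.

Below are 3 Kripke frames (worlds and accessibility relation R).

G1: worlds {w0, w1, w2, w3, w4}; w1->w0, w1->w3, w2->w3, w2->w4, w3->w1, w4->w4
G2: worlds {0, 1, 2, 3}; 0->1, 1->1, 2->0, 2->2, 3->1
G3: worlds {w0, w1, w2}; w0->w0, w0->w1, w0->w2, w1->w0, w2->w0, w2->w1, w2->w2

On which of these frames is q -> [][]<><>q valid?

This is the axiom for a generalized confluence (Geach) condition; its first-order frame correspondent is forall x forall z (x R^2 z -> exists w (x = w & z R^2 w)).
G1: fails — w2R²w1 but no w with w2=w and w1R²w.
G2: fails — 0R²1 but no w with 0=w and 1R²w.
G3: satisfies the condition.

G3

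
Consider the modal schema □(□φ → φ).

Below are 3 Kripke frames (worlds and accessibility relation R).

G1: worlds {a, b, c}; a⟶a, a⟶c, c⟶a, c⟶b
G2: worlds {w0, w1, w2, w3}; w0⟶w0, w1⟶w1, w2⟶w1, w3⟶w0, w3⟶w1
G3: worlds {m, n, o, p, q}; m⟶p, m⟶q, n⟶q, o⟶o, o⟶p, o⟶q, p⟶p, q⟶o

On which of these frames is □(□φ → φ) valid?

The schema corresponds to shift-reflexivity: ∀x ∀y (Rxy → Ryy).
G1: fails — Rac but not Rcc.
G2: holds.
G3: fails — Rnq but not Rqq.
Valid on: G2.

G2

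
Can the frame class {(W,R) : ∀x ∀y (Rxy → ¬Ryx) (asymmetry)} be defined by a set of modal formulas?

Not definable by any modal formula

Modal frame validity is preserved under surjective bounded morphisms.
The 4-cycle (worlds 0,1,2,3 with 0→1→2→3→0) is asymmetric. Mapping every world to a single reflexive point • is a surjective bounded morphism, and the reflexive point is not asymmetric (R•• but asymmetry requires ¬R••).
So the class is not modally definable.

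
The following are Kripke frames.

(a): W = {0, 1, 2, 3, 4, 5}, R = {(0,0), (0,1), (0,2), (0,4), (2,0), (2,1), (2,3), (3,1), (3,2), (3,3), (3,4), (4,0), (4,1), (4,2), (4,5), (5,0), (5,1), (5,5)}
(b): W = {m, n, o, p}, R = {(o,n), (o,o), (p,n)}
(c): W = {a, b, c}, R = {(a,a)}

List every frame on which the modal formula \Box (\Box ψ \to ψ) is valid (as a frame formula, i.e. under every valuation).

(c)

The schema corresponds to shift-reflexivity: \forall x \forall y (Rxy \to Ryy).
(a): fails — R34 but not R44.
(b): fails — Ron but not Rnn.
(c): ✓.
Valid on: (c).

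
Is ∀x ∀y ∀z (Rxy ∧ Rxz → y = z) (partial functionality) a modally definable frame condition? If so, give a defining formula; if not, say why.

This is a Sahlqvist condition; the CD axiom ◇q → □q defines it.

Yes, by ◇q → □q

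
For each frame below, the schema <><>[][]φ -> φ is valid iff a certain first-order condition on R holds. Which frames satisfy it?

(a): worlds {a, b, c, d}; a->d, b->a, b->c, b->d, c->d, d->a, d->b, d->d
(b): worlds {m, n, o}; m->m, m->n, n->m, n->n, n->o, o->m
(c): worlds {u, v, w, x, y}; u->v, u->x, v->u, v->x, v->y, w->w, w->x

This is the axiom for a generalized confluence (Geach) condition; its first-order frame correspondent is forall x forall y (x R^2 y -> exists w (y R^2 w & x = w)).
(a): fails — cR²a but no w with aR²w and c=w.
(b): holds.
(c): fails — uR²x but no t with xR²t and u=t.
Valid on: (b).

(b)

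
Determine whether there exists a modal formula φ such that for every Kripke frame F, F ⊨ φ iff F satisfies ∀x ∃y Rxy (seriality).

Yes, by □p → ◇p

Yes: it is seriality, defined by the D schema □p → ◇p.
Suppose □p→◇p is valid. At any x set V(p)=W. Then □p at x, so ◇p at x, so x has a successor.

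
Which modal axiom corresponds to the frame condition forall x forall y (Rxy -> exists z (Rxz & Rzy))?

This is density; the standard corresponding axiom is C4: □□p → □p.

□□p → □p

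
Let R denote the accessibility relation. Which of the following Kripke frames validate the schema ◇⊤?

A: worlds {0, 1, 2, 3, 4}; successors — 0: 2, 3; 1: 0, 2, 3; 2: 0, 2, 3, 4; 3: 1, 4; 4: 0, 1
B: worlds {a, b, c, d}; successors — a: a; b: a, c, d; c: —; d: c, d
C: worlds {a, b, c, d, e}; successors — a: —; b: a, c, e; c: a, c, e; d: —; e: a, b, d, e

A

The schema corresponds to seriality: ∀x ∃y Rxy.
A: condition met.
B: fails — world c has no successor.
C: fails — world a has no successor.
Valid on: A.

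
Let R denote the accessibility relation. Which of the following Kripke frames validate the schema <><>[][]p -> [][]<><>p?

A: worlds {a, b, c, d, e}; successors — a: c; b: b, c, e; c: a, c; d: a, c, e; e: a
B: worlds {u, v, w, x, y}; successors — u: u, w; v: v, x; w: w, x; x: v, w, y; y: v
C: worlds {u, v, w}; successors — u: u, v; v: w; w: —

Frame correspondent (Sahlqvist): forall x forall y forall z ((x R^2 y & x R^2 z) -> exists w (y R^2 w & z R^2 w)) — i.e. a generalized confluence (Geach) condition.
A: condition met.
B: condition met.
C: fails — uR²u, uR²v but no t with uR²t and vR²t.
Valid on: A, B.

A, B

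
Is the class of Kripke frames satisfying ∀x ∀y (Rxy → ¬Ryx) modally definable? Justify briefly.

Modal frame validity is preserved under surjective bounded morphisms.
The 5-cycle (worlds s,t,u,v,w with s→t→u→v→w→s) is asymmetric. Mapping every world to a single reflexive point • is a surjective bounded morphism, and the reflexive point is not asymmetric (R•• but asymmetry requires ¬R••).
So the class is not modally definable.

Not definable by any modal formula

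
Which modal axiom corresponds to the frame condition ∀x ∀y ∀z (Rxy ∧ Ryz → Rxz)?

This is transitivity; the standard corresponding axiom is 4: □ψ → □□ψ.
Suppose □ψ→□□ψ is valid. Take Rxy, Ryz and set V(ψ)={w : Rxw}. Then □ψ at x, so □□ψ at x, so □ψ at y, so ψ at z, i.e. Rxz.

□ψ → □□ψ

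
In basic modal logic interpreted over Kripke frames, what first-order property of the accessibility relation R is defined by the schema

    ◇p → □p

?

partial functionality

Suppose ◇p→□p is valid. Take Rxy, Rxz and set V(p)={y}. Then ◇p at x, so □p at x, so p at z, i.e. z=y.
Conversely, any frame satisfying ∀x ∀y ∀z (Rxy ∧ Rxz → y = z) validates the schema.
So the correspondent is partial functionality.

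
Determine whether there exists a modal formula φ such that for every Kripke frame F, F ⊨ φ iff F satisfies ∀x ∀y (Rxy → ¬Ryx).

No

Modal frame validity is preserved under surjective bounded morphisms.
The 5-cycle (worlds a,b,c,d,e with a→b→c→d→e→a) is asymmetric. Mapping every world to a single reflexive point • is a surjective bounded morphism, and the reflexive point is not asymmetric (R•• but asymmetry requires ¬R••).
So no modal formula (or set of formulas) defines exactly the asymmetric frames.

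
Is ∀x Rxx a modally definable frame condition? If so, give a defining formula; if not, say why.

Yes — defined by □r → r

This is a Sahlqvist condition; the T axiom □r → r defines it.
Suppose □r→r is valid. At any x set V(r)={w : Rxw}. Then □r holds at x, so r holds at x, i.e. Rxx.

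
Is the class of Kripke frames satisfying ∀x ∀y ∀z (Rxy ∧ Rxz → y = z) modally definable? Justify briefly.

Yes, by ◇q → □q

Yes: it is partial functionality, defined by the CD schema ◇q → □q.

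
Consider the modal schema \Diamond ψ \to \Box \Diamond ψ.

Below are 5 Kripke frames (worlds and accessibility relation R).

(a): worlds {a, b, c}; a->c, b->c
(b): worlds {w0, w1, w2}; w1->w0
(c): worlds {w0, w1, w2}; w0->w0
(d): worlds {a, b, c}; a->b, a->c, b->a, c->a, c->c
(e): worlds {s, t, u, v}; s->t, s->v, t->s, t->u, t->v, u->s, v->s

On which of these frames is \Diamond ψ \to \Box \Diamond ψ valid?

The schema corresponds to the Euclidean property: \forall x \forall y \forall z (Rxy \wedge Rxz \to Ryz).
(a): fails — Rac and Rac but not Rcc.
(b): fails — Rw1w0 and Rw1w0 but not Rw0w0.
(c): ✓.
(d): fails — Rab and Rab but not Rbb.
(e): fails — Rsv and Rsv but not Rvv.
Valid on: (c).

(c)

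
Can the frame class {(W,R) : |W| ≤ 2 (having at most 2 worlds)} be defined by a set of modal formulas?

If a class were modally definable it would be closed under disjoint unions (Goldblatt–Thomason).
Any modal formula valid on each of 3 disjoint one-world frames is valid on their disjoint union (validity is preserved under disjoint unions). Each one-world frame has |W|=1≤2, but the union has |W|=3.
Hence having at most 2 worlds is not modally definable.

No — not modally definable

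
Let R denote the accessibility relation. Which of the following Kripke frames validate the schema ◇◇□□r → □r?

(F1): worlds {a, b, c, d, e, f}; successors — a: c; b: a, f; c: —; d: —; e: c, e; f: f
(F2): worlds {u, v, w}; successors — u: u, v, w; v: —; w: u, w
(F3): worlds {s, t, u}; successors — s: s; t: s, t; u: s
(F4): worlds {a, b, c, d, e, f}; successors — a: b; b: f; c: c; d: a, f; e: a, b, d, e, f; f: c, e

none

The schema corresponds to a generalized confluence (Geach) condition: ∀x ∀y ∀z ((xR²y ∧ xRz) → ∃w (yR²w ∧ z = w)).
(F1): fails — bR²c, bRa but no w with cR²w and a=w.
(F2): fails — uR²v, uRu but no t with vR²t and u=t.
(F3): fails — tR²s, tRt but no w with sR²w and t=w.
(F4): fails — bR²c, bRf but no w with cR²w and f=w.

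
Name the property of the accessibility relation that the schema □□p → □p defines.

Suppose □□p→□p is valid. Take Rxy and set V(p)={w : xR²w}. Then □□p at x, so □p at x, so p at y, i.e. ∃z(Rxz∧Rzy).

Density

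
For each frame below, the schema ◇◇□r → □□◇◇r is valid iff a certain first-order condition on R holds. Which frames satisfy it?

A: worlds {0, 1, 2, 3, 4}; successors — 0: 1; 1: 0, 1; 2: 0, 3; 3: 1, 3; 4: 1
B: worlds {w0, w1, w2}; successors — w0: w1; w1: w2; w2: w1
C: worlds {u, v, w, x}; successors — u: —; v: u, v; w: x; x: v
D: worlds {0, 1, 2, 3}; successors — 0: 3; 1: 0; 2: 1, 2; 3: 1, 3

This is the axiom for a generalized confluence (Geach) condition; its first-order frame correspondent is ∀x ∀y ∀z ((xR²y ∧ xR²z) → ∃w (yRw ∧ zR²w)).
A: holds.
B: fails — w0R²w2, w0R²w2 but no w with w2Rw and w2R²w.
C: fails — vR²u, vR²u but no t with uRt and uR²t.
D: fails — 0R²1, 0R²1 but no w with 1Rw and 1R²w.
Valid on: A.

A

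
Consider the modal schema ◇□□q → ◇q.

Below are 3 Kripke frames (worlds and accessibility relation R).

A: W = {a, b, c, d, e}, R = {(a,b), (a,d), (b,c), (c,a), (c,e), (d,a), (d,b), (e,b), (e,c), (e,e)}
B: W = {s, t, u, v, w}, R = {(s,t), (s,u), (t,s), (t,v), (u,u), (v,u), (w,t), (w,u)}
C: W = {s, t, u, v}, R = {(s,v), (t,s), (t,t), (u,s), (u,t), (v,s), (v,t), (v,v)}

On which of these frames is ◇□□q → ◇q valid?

C

Frame correspondent (Sahlqvist): ∀x ∀y (xRy → ∃w (yR²w ∧ xRw)) — i.e. a generalized confluence (Geach) condition.
A: fails — aRb but no w with bR²w and aRw.
B: fails — tRv but no w* with vR²w* and tRw*.
C: satisfies the condition.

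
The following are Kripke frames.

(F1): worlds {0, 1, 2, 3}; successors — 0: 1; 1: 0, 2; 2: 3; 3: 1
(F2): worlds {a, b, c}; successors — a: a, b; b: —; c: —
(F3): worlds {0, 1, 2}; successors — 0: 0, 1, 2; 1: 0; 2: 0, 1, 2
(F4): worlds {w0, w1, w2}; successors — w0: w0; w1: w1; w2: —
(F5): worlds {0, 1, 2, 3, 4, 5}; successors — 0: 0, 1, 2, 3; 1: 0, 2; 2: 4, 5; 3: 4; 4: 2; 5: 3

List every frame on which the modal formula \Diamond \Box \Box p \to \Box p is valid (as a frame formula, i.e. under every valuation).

This is the axiom for a generalized confluence (Geach) condition; its first-order frame correspondent is \forall x \forall y \forall z ((xRy \wedge xRz) \to \exists w (y R^2 w \wedge z = w)).
(F1): fails — 1R2, 1R0 but no w with 2R²w and 0=w.
(F2): fails — aRb, aRa but no w with bR²w and a=w.
(F3): condition met.
(F4): condition met.
(F5): fails — 0R2, 0R0 but no w with 2R²w and 0=w.
Valid on: (F3), (F4).

(F3), (F4)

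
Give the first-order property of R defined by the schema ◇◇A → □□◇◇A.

This is a Sahlqvist (Geach-type) schema ◇^2□^0A → □^2◇^2A.
Minimal-valuation argument: fix x; take any y with xR^2y and any z with xR^2z. Set V(A) to the set of worlds R-reachable from y in exactly 0 steps. Then □^0A holds at y, so the antecedent holds at x; validity forces ◇^2A at z, giving a w with zR^2w and yR^0w.
First-order correspondent: ∀x ∀y ∀z ((xR²y ∧ xR²z) → ∃w (y = w ∧ zR²w)).

∀x ∀y ∀z ((xR²y ∧ xR²z) → ∃w (y = w ∧ zR²w))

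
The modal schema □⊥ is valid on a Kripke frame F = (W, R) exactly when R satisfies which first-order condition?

emptiness of R: ∀x ∀y ¬Rxy

This schema is the Ver axiom.
Its frame correspondent is emptiness of R — ∀x ∀y ¬Rxy.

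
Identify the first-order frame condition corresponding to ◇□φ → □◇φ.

convergence

This schema is the .2 axiom.
Its frame correspondent is convergence — ∀x ∀y ∀z (Rxy ∧ Rxz → ∃w (Ryw ∧ Rzw)).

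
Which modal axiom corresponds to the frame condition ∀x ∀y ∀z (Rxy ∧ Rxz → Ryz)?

◇r → □◇r

A defining formula is ◇r → □◇r (the 5 axiom).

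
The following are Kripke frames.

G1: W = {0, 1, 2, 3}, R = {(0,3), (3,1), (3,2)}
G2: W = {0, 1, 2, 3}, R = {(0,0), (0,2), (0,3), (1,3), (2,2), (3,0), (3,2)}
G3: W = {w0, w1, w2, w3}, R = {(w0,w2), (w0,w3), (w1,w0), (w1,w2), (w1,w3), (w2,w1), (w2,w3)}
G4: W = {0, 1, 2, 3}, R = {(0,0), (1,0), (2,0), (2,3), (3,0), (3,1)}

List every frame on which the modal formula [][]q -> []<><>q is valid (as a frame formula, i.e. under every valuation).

G2, G4

The schema corresponds to a generalized confluence (Geach) condition: forall x forall z (xRz -> exists w (x R^2 w & z R^2 w)).
G1: fails — 0R3 but no w with 0R²w and 3R²w.
G2: condition met.
G3: fails — w0Rw3 but no w with w0R²w and w3R²w.
G4: condition met.
Valid on: G2, G4.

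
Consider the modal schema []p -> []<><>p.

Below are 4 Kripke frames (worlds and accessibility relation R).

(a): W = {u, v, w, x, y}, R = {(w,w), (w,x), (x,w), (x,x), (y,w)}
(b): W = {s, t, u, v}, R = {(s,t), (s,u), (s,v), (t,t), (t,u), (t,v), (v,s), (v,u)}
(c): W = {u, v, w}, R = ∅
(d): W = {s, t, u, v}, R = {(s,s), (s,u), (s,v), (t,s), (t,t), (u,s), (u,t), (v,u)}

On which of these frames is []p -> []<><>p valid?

(a), (c), (d)

Frame correspondent (Sahlqvist): forall x forall z (xRz -> exists w (xRw & z R^2 w)) — i.e. a generalized confluence (Geach) condition.
(a): satisfies the condition.
(b): fails — sRu but no w with sRw and uR²w.
(c): satisfies the condition.
(d): satisfies the condition.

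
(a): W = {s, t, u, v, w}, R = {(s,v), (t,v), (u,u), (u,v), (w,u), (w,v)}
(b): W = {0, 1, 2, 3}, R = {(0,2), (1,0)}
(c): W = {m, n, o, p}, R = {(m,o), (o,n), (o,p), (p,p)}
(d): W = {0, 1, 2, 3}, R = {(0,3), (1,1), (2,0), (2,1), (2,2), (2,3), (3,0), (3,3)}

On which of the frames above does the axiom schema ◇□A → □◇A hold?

none

This is the axiom for convergence; its first-order frame correspondent is ∀x ∀y ∀z (Rxy ∧ Rxz → ∃w (Ryw ∧ Rzw)).
(a): fails — Rsv and Rsv but v and v have no common successor.
(b): fails — R02 and R02 but 2 and 2 have no common successor.
(c): fails — Ron and Ron but n and n have no common successor.
(d): fails — R23 and R21 but 3 and 1 have no common successor.
Valid on no frame.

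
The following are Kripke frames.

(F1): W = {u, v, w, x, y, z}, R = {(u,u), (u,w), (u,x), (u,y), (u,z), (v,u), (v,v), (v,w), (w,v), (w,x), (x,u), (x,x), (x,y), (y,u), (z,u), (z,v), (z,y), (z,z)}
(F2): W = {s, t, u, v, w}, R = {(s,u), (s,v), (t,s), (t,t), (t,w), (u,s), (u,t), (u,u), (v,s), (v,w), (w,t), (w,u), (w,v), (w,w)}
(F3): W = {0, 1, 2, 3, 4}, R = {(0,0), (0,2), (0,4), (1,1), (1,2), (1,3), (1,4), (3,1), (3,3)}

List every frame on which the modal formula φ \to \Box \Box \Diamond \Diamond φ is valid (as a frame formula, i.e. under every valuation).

Frame correspondent (Sahlqvist): \forall x \forall z (x R^2 z \to \exists w (x = w \wedge z R^2 w)) — i.e. a generalized confluence (Geach) condition.
(F1): fails — vR²x but no t with v=t and xR²t.
(F2): ✓.
(F3): fails — 0R²2 but no w with 0=w and 2R²w.
Valid on: (F2).

(F2)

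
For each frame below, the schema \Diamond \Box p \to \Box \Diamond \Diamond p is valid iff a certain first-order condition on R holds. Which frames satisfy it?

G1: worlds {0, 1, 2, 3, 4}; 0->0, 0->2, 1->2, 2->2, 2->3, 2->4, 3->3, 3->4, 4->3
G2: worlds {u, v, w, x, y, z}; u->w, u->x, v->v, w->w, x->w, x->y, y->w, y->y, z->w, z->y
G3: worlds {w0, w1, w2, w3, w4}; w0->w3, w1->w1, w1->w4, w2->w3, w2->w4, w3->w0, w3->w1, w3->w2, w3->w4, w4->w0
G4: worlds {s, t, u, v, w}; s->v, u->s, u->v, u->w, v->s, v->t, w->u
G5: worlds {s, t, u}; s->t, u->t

This is the axiom for a generalized confluence (Geach) condition; its first-order frame correspondent is \forall x \forall y \forall z ((xRy \wedge xRz) \to \exists w (yRw \wedge z R^2 w)).
G1: condition met.
G2: condition met.
G3: fails — w1Rw1, w1Rw4 but no w with w1Rw and w4R²w.
G4: fails — sRv, sRv but no w* with vRw* and vR²w*.
G5: fails — sRt, sRt but no w with tRw and tR²w.

G1, G2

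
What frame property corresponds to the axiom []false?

□⊥ is valid iff no world has any successor (otherwise □⊥ fails at any world with one).
Conversely, on a frame with emptiness of R the schema holds at every world under every valuation.
Frame condition: forall x forall y ~Rxy.

Emptiness of R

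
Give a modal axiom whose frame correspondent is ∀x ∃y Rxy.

The condition is seriality. The D schema □ψ → ◇ψ defines it.
Suppose □ψ→◇ψ is valid. At any x set V(ψ)=W. Then □ψ at x, so ◇ψ at x, so x has a successor.

□ψ → ◇ψ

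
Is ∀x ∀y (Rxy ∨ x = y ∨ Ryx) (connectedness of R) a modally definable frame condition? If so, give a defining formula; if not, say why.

Any modally definable frame class is closed under disjoint unions.
Take 4 disjoint single-world reflexive frames: each is trivially connected, but their disjoint union has 4 worlds with no edge between distinct components, so it is not connected.
So the class is not modally definable.

Not definable by any modal formula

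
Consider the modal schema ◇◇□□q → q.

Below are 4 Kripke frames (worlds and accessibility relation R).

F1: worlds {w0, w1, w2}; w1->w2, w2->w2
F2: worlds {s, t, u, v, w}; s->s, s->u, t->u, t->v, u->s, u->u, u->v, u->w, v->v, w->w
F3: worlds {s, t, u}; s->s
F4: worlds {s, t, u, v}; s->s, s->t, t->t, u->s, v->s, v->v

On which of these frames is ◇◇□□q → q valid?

F3

This is the axiom for a generalized confluence (Geach) condition; its first-order frame correspondent is ∀x ∀y (xR²y → ∃w (yR²w ∧ x = w)).
F1: fails — w1R²w2 but no w with w2R²w and w1=w.
F2: fails — sR²v but no w* with vR²w* and s=w*.
F3: ✓.
F4: fails — sR²t but no w with tR²w and s=w.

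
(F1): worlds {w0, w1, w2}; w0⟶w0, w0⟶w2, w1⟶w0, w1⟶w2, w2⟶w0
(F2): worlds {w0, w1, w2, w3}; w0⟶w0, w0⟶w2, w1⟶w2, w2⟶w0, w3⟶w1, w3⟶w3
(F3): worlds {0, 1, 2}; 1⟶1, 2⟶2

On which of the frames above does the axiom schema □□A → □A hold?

Frame correspondent (Sahlqvist): ∀x ∀y (Rxy → ∃z (Rxz ∧ Rzy)) — i.e. density.
(F1): holds.
(F2): fails — Rw1w2 but no z with Rw1z and Rzw2.
(F3): holds.
Valid on: (F1), (F3).

(F1), (F3)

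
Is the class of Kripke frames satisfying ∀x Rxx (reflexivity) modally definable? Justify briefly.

This is a Sahlqvist condition; the T axiom □p → p defines it.
Suppose □p→p is valid. At any x set V(p)={w : Rxw}. Then □p holds at x, so p holds at x, i.e. Rxx.

Yes, by □p → p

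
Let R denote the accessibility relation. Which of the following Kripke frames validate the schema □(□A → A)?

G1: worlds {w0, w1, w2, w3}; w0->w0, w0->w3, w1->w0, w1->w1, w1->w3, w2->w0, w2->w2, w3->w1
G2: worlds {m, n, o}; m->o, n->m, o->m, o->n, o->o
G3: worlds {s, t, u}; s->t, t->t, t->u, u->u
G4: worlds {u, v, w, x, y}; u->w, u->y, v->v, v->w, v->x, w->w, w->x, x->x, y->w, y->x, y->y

This is the axiom for shift-reflexivity; its first-order frame correspondent is ∀x ∀y (Rxy → Ryy).
G1: fails — Rw1w3 but not Rw3w3.
G2: fails — Ron but not Rnn.
G3: satisfies the condition.
G4: satisfies the condition.

G3, G4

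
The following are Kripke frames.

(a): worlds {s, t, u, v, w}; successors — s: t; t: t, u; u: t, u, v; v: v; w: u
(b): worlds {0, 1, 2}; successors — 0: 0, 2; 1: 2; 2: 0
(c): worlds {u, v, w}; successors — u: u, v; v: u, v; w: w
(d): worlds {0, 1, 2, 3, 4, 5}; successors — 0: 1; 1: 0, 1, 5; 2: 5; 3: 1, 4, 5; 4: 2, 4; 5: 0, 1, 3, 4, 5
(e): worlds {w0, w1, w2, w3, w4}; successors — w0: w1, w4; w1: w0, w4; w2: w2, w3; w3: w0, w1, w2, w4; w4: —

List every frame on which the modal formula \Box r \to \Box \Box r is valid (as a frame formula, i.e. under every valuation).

(c)

The schema corresponds to transitivity: \forall x \forall y \forall z (Rxy \wedge Ryz \to Rxz).
(a): fails — Rwu and Ruv but not Rwv.
(b): fails — R12 and R20 but not R10.
(c): condition met.
(d): fails — R34 and R42 but not R32.
(e): fails — Rw1w0 and Rw0w1 but not Rw1w1.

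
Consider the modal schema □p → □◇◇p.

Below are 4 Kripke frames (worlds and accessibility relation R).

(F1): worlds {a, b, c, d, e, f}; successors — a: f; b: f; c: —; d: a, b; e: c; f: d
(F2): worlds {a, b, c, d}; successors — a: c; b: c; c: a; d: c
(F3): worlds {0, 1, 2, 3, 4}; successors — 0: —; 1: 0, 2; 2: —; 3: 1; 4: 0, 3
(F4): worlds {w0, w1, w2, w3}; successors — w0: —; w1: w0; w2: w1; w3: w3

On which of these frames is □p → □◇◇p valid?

(F2)

This is the axiom for a generalized confluence (Geach) condition; its first-order frame correspondent is ∀x ∀z (xRz → ∃w (xRw ∧ zR²w)).
(F1): fails — aRf but no w with aRw and fR²w.
(F2): satisfies the condition.
(F3): fails — 1R0 but no w with 1Rw and 0R²w.
(F4): fails — w1Rw0 but no w with w1Rw and w0R²w.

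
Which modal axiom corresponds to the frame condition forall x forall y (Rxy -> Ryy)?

A defining formula is □(□q → q) (the T□ axiom).

□(□q → q)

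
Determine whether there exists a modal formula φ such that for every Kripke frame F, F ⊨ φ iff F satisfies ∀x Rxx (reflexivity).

Definable; □q → q defines it

The condition is reflexivity. A defining modal formula is □q → q.
Suppose □q→q is valid. At any x set V(q)={w : Rxw}. Then □q holds at x, so q holds at x, i.e. Rxx.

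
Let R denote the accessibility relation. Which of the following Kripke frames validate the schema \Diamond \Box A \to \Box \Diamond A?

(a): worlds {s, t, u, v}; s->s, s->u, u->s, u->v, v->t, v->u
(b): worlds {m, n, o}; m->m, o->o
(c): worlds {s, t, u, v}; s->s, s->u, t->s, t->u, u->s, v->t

This is the axiom for convergence; its first-order frame correspondent is \forall x \forall y \forall z (Rxy \wedge Rxz \to \exists w (Ryw \wedge Rzw)).
(a): fails — Rvt and Rvt but t and t have no common successor.
(b): satisfies the condition.
(c): satisfies the condition.
Valid on: (b), (c).

(b), (c)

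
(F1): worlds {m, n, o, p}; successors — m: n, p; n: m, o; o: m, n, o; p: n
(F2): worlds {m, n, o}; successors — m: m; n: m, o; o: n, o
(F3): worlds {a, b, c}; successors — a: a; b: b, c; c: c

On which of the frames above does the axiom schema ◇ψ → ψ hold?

none

The schema corresponds to a generalized confluence (Geach) condition: ∀x ∀y (xRy → ∃w (y = w ∧ x = w)).
(F1): fails — mRn but n ≠ m.
(F2): fails — nRm but m ≠ n.
(F3): fails — bRc but c ≠ b.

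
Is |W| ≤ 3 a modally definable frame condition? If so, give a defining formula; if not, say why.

If a class were modally definable it would be closed under disjoint unions (Goldblatt–Thomason).
Any modal formula valid on each of 4 disjoint one-world frames is valid on their disjoint union (validity is preserved under disjoint unions). Each one-world frame has |W|=1≤3, but the union has |W|=4.
So no modal formula (or set of formulas) defines exactly the |W|≤3 frames.

No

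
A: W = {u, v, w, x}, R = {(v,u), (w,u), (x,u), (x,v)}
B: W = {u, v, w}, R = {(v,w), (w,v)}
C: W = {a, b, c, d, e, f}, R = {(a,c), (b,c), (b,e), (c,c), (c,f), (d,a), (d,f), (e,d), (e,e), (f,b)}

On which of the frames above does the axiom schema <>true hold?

This is the axiom for seriality; its first-order frame correspondent is forall x exists y Rxy.
A: fails — world u has no successor.
B: fails — world u has no successor.
C: holds.
Valid on: C.

C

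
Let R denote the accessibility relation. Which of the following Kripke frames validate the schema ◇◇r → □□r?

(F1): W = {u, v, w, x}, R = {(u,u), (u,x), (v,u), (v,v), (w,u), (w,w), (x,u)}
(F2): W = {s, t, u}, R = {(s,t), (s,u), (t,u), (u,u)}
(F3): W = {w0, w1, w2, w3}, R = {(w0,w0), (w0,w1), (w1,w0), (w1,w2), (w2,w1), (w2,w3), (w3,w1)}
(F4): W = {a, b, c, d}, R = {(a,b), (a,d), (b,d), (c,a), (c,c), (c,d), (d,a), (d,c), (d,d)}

This is the axiom for a generalized confluence (Geach) condition; its first-order frame correspondent is ∀x ∀y ∀z ((xR²y ∧ xR²z) → ∃w (y = w ∧ z = w)).
(F1): fails — uR²u, uR²x but u ≠ x.
(F2): condition met.
(F3): fails — w0R²w0, w0R²w1 but w0 ≠ w1.
(F4): fails — aR²a, aR²c but a ≠ c.
Valid on: (F2).

(F2)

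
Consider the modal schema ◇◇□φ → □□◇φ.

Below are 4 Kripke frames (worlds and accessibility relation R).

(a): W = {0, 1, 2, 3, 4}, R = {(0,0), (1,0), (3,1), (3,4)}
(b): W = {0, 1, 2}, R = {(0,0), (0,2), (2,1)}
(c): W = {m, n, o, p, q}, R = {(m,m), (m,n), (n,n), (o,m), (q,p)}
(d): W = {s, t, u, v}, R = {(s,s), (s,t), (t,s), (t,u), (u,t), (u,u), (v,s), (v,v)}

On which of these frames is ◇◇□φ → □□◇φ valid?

Frame correspondent (Sahlqvist): ∀x ∀y ∀z ((xR²y ∧ xR²z) → ∃w (yRw ∧ zRw)) — i.e. a generalized confluence (Geach) condition.
(a): ✓.
(b): fails — 0R²0, 0R²1 but no w with 0Rw and 1Rw.
(c): ✓.
(d): ✓.

(a), (c), (d)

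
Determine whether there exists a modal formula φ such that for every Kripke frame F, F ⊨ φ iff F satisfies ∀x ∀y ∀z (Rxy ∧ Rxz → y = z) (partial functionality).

Definable; ◇r → □r defines it

Yes: it is partial functionality, defined by the CD schema ◇r → □r.
Suppose ◇r→□r is valid. Take Rxy, Rxz and set V(r)={y}. Then ◇r at x, so □r at x, so r at z, i.e. z=y.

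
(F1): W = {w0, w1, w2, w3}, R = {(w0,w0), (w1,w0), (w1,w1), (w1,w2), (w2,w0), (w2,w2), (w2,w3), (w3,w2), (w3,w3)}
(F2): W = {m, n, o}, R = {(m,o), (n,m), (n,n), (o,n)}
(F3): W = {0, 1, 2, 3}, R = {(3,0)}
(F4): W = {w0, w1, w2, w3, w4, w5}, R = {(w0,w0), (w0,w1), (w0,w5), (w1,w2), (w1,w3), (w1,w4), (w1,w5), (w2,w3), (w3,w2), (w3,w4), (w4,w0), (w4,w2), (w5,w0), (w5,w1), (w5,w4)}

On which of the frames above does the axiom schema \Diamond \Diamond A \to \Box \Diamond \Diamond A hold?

(F3)

This is the axiom for a generalized confluence (Geach) condition; its first-order frame correspondent is \forall x \forall y \forall z ((x R^2 y \wedge xRz) \to \exists w (y = w \wedge z R^2 w)).
(F1): fails — w1R²w1, w1Rw0 but no w with w1=w and w0R²w.
(F2): fails — nR²m, nRm but no w with m=w and mR²w.
(F3): ✓.
(F4): fails — w0R²w5, w0Rw1 but no w with w5=w and w1R²w.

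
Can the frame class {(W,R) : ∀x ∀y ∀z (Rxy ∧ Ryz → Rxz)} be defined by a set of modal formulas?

Yes: it is transitivity, defined by the 4 schema □q → □□q.
Suppose □q→□□q is valid. Take Rxy, Ryz and set V(q)={w : Rxw}. Then □q at x, so □□q at x, so □q at y, so q at z, i.e. Rxz.

Yes — defined by □q → □□q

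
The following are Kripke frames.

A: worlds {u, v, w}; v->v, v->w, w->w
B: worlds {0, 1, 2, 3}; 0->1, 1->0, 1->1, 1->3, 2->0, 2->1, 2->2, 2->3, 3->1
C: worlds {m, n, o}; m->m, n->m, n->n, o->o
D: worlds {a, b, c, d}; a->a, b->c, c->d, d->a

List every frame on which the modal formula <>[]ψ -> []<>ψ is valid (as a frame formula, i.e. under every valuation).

The schema corresponds to convergence: forall x forall y forall z (Rxy & Rxz -> exists w (Ryw & Rzw)).
A: ✓.
B: ✓.
C: ✓.
D: ✓.
Valid on: A, B, C, D.

A, B, C, D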